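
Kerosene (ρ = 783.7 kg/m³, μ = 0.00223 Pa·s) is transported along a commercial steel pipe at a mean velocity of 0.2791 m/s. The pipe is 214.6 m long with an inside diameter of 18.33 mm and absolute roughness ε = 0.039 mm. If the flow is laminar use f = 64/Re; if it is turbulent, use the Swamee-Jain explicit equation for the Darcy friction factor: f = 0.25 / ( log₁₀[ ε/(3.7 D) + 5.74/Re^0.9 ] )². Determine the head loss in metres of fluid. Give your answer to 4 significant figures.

h_f ≈ 1.655 m

Reynolds number Re = ρVD/μ = 783.7 · 0.2791 · 0.01833 / 0.00223 = 1798.
Re < 2300 → laminar flow, so f = 64/Re = 64/1798 = 0.0356 (the turbulent correlation is not needed).
Darcy-Weisbach: ΔP = f(L/D)(ρV²/2) = 0.0356·(214.6/0.01833)·(783.7·0.2791²/2) = 0.0356·1.171e+04·30.52 = 1.272e+04 Pa.
Head loss h_f = ΔP/(ρg) = 1.272e+04/(783.7·9.81) = 1.655 m.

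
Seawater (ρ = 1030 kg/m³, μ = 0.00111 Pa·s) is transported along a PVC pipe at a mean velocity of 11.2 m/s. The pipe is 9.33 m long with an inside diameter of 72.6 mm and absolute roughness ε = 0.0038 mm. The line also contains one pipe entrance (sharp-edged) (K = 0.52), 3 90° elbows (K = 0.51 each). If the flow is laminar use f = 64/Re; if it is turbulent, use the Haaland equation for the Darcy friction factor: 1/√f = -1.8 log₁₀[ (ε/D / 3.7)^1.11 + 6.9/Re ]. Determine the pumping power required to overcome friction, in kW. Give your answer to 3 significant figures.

P ≈ 11.1 kW

Reynolds number Re = ρVD/μ = 1030 · 11.2 · 0.0726 / 0.00111 = 7.545e+05.
Re > 4000 → turbulent. Relative roughness ε/D = 3.8e-06/0.0726 = 5.23e-05. Haaland: 1/√f = -1.8 log₁₀[(5.23e-05/3.7)^1.11 + 6.9/7.545e+05] = -1.8 log₁₀[4.14e-06 + 9.14e-06] = 8.778, so f = 0.01298.
Total minor-loss coefficient ΣK = 1·0.52 + 3·0.51 = 2.05.
ΔP = [f·L/D + ΣK]·(ρV²/2) = [0.01298·9.33/0.0726 + 2.05]·(1030·11.2²/2) = [1.668 + 2.05]·6.46e+04 = 2.402e+05 Pa.
Q = V·A = 11.2·0.00414 = 0.04636 m³/s.
Pumping power P = QΔP = 0.04636·2.402e+05 = 11140 W = 11.1 kW.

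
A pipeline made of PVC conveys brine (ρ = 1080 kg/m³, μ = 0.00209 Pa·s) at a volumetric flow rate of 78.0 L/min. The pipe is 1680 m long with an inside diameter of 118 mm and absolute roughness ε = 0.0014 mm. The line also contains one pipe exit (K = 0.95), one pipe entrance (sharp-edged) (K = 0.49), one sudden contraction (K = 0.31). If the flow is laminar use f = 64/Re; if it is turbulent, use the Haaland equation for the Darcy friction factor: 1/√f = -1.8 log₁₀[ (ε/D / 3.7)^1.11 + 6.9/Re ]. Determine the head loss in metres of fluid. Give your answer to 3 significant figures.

Q = 78.0 L/min = 78.0/60000 = 0.0013 m³/s.
Cross-sectional area A = πD²/4 = π(0.118)²/4 = 0.01094 m²; mean velocity V = Q/A = 0.0013/0.01094 = 0.1189 m/s.
Reynolds number Re = ρVD/μ = 1080 · 0.1189 · 0.118 / 0.00209 = 7249.
Re > 4000 → turbulent. Relative roughness ε/D = 1.4e-06/0.118 = 1.19e-05. Haaland: 1/√f = -1.8 log₁₀[(1.19e-05/3.7)^1.11 + 6.9/7249] = -1.8 log₁₀[7.97e-07 + 0.000952] = 5.438, so f = 0.03382.
Total minor-loss coefficient ΣK = 1·0.95 + 1·0.49 + 1·0.31 = 1.75.
ΔP = [f·L/D + ΣK]·(ρV²/2) = [0.03382·1680/0.118 + 1.75]·(1080·0.1189²/2) = [481.5 + 1.75]·7.631 = 3687 Pa.
Head loss h_f = ΔP/(ρg) = 3687/(1080·9.81) = 0.348 m.

h_f ≈ 0.348 m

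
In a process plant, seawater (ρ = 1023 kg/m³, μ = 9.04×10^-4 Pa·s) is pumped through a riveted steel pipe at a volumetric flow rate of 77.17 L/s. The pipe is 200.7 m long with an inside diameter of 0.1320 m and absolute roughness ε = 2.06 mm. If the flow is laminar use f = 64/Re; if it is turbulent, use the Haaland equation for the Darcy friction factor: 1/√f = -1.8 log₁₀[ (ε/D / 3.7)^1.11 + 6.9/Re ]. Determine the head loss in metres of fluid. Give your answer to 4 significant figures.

h_f ≈ 109.6 m

Q = 77.17 L/s = 77.17/1000 = 0.07717 m³/s.
Cross-sectional area A = πD²/4 = π(0.132)²/4 = 0.01368 m²; mean velocity V = Q/A = 0.07717/0.01368 = 5.639 m/s.
Reynolds number Re = ρVD/μ = 1023 · 5.639 · 0.132 / 0.000904 = 8.423e+05.
Re > 4000 → turbulent. Relative roughness ε/D = 0.00206/0.132 = 0.0156. Haaland: 1/√f = -1.8 log₁₀[(0.0156/3.7)^1.11 + 6.9/8.423e+05] = -1.8 log₁₀[0.00231 + 8.19e-06] = 4.742, so f = 0.04447.
Darcy-Weisbach: ΔP = f(L/D)(ρV²/2) = 0.04447·(200.7/0.132)·(1023·5.639²/2) = 0.04447·1520·1.627e+04 = 1.1e+06 Pa.
Head loss h_f = ΔP/(ρg) = 1.1e+06/(1023·9.81) = 109.6 m.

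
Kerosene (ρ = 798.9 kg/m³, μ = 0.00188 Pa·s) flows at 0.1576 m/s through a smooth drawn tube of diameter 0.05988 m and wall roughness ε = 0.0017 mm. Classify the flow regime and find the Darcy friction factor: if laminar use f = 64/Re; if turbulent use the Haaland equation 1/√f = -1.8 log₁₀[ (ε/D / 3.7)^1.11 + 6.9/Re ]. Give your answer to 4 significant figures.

f ≈ 0.04041

Re = ρVD/μ = 798.9·0.1576·0.05988/0.00188 = 4010.
Re > 4000 → turbulent. ε/D = 1.7e-06/0.05988 = 2.84e-05; Haaland: 1/√f = -1.8 log₁₀[2.1e-06 + 0.00172] = 4.975, so f = 0.04041.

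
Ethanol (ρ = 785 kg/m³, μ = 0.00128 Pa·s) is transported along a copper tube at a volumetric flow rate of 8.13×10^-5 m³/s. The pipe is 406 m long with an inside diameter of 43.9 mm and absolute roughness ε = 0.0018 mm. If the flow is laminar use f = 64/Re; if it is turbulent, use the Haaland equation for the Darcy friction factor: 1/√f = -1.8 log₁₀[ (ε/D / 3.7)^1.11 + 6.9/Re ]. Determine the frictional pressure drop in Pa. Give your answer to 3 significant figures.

ΔP ≈ 463 Pa

Cross-sectional area A = πD²/4 = π(0.0439)²/4 = 0.001514 m²; mean velocity V = Q/A = 8.13e-05/0.001514 = 0.05371 m/s.
Reynolds number Re = ρVD/μ = 785 · 0.05371 · 0.0439 / 0.00128 = 1446.
Re < 2300 → laminar flow, so f = 64/Re = 64/1446 = 0.04426 (the turbulent correlation is not needed).
Darcy-Weisbach: ΔP = f(L/D)(ρV²/2) = 0.04426·(406/0.0439)·(785·0.05371²/2) = 0.04426·9248·1.132 = 463.5 Pa.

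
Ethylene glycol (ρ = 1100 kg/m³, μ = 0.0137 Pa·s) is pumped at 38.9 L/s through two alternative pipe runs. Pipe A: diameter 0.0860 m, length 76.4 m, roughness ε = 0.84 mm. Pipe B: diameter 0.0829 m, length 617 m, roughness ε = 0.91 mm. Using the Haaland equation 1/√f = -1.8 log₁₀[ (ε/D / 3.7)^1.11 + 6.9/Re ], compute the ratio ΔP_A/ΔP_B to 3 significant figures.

ΔP_A/ΔP_B ≈ 0.0995

Pipe A: V = Q/A = 0.0389/0.005809 = 6.697 m/s; Re = 4.624e+04; ε/D = 0.00977; Haaland → f = 0.03889; ΔP_A = f(L/D)(ρV²/2) = 8.521e+05 Pa.
Pipe B: V = Q/A = 0.0389/0.005398 = 7.207 m/s; Re = 4.797e+04; ε/D = 0.011; Haaland → f = 0.0403; ΔP_B = f(L/D)(ρV²/2) = 8.568e+06 Pa.
ΔP_A/ΔP_B = 8.521e+05/8.568e+06 = 0.0995.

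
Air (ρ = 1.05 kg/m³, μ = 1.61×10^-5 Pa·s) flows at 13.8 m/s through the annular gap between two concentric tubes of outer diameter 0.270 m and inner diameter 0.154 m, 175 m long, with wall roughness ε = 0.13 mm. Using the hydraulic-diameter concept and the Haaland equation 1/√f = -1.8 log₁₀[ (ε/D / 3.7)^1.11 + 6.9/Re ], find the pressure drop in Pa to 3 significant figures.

ΔP ≈ 3360 Pa

Hydraulic diameter D_h = 4A/P = D_o - D_i = 0.27 - 0.154 = 0.116 m.
Re = ρVD_h/μ = 1.05·13.8·0.116/1.61e-05 = 1.044e+05.
ε/D_h = 0.00013/0.116 = 0.00112; Haaland gives 1/√f = -1.8 log₁₀[0.000124+6.61e-05] = 6.697, so f = 0.0223.
ΔP = f(L/D_h)(ρV²/2) = 0.0223·175/0.116·99.98 = 3363 Pa.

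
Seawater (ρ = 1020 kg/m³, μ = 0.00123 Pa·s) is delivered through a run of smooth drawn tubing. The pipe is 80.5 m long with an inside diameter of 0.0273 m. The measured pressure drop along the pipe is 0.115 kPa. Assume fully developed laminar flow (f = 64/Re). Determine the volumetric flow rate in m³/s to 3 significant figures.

For laminar flow, f = 64/Re with Re = ρVD/μ, so Darcy-Weisbach reduces to ΔP = 32μLV/D². Solving for V: V = ΔP·D²/(32μL) = 115·(0.0273)²/(32·0.00123·80.5) = 0.02705 m/s.
Check: Re = ρVD/μ = 1020·0.02705·0.0273/0.00123 = 612.4 < 2300, so the laminar assumption holds.
Q = V·A = 0.02705·(π/4·0.0273²) = 1.583e-05 m³/s = 1.58×10^-5 m³/s.

Q ≈ 1.58×10^-5 m³/s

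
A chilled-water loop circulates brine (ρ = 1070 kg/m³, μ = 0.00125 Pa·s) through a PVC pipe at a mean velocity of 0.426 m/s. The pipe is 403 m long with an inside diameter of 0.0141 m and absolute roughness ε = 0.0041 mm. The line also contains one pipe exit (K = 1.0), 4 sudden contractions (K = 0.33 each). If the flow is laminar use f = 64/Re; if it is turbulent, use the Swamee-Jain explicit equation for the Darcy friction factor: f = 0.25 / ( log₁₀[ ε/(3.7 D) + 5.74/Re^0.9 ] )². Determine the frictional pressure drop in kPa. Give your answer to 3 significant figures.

Reynolds number Re = ρVD/μ = 1070 · 0.426 · 0.0141 / 0.00125 = 5142.
Re > 4000 → turbulent. Relative roughness ε/D = 4.1e-06/0.0141 = 0.000291. Swamee-Jain: f = 0.25/(log₁₀[0.000291/3.7 + 5.74/5142^0.9])² = 0.25/(log₁₀[7.86e-05 + 0.00262])² = 0.25/(-2.568)² = 0.0379.
Total minor-loss coefficient ΣK = 1·1 + 4·0.33 = 2.32.
ΔP = [f·L/D + ΣK]·(ρV²/2) = [0.0379·403/0.0141 + 2.32]·(1070·0.426²/2) = [1083 + 2.32]·97.09 = 1.054e+05 Pa.
ΔP = 1.054e+05 Pa = 105 kPa.

ΔP ≈ 105 kPa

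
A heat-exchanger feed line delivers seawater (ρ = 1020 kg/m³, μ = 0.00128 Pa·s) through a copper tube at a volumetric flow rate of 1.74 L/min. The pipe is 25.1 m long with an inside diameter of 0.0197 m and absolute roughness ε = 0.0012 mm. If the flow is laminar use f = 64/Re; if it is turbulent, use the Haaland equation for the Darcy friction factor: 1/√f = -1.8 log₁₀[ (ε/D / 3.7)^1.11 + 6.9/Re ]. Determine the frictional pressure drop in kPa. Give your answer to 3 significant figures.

Q = 1.74 L/min = 1.74/60000 = 2.9e-05 m³/s.
Cross-sectional area A = πD²/4 = π(0.0197)²/4 = 0.0003048 m²; mean velocity V = Q/A = 2.9e-05/0.0003048 = 0.09514 m/s.
Reynolds number Re = ρVD/μ = 1020 · 0.09514 · 0.0197 / 0.00128 = 1494.
Re < 2300 → laminar flow, so f = 64/Re = 64/1494 = 0.04285 (the turbulent correlation is not needed).
Darcy-Weisbach: ΔP = f(L/D)(ρV²/2) = 0.04285·(25.1/0.0197)·(1020·0.09514²/2) = 0.04285·1274·4.617 = 252 Pa.
ΔP = 252 Pa = 0.252 kPa.

ΔP ≈ 0.252 kPa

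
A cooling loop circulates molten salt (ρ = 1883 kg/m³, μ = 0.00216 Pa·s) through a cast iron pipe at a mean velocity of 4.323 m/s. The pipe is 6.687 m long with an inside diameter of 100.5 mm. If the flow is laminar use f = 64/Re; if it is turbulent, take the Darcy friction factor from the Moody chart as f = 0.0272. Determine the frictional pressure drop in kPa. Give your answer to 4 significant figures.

Reynolds number Re = ρVD/μ = 1883 · 4.323 · 0.1005 / 0.00216 = 3.787e+05.
Re > 4000 → turbulent; use the Moody-chart value f = 0.0272.
Darcy-Weisbach: ΔP = f(L/D)(ρV²/2) = 0.0272·(6.687/0.1005)·(1883·4.323²/2) = 0.0272·66.54·1.76e+04 = 3.184e+04 Pa.
ΔP = 3.184e+04 Pa = 31.84 kPa.

ΔP ≈ 31.84 kPa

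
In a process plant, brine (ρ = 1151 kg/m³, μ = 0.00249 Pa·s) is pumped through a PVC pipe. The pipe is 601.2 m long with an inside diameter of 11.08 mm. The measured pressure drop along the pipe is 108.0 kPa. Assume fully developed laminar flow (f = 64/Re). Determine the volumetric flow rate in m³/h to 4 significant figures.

For laminar flow, f = 64/Re with Re = ρVD/μ, so Darcy-Weisbach reduces to ΔP = 32μLV/D². Solving for V: V = ΔP·D²/(32μL) = 1.08e+05·(0.01108)²/(32·0.00249·601.2) = 0.2768 m/s.
Check: Re = ρVD/μ = 1151·0.2768·0.01108/0.00249 = 1418 < 2300, so the laminar assumption holds.
Q = V·A = 0.2768·(π/4·0.01108²) = 2.669e-05 m³/s = 0.09607 m³/h.

Q ≈ 0.09607 m³/h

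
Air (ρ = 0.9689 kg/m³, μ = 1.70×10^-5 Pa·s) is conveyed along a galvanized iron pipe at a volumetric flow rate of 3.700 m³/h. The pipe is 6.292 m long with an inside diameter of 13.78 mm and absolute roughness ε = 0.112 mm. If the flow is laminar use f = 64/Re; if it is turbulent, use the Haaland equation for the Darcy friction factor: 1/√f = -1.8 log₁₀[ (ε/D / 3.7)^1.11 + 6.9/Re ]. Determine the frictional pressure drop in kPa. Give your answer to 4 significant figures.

Q = 3.700 m³/h = 3.700/3600 = 0.001028 m³/s.
Cross-sectional area A = πD²/4 = π(0.01378)²/4 = 0.0001491 m²; mean velocity V = Q/A = 0.001028/0.0001491 = 6.891 m/s.
Reynolds number Re = ρVD/μ = 0.9689 · 6.891 · 0.01378 / 1.7e-05 = 5412.
Re > 4000 → turbulent. Relative roughness ε/D = 0.000112/0.01378 = 0.00813. Haaland: 1/√f = -1.8 log₁₀[(0.00813/3.7)^1.11 + 6.9/5412] = -1.8 log₁₀[0.00112 + 0.00127] = 4.717, so f = 0.04494.
Darcy-Weisbach: ΔP = f(L/D)(ρV²/2) = 0.04494·(6.292/0.01378)·(0.9689·6.891²/2) = 0.04494·456.6·23.01 = 472.1 Pa.
ΔP = 472.1 Pa = 0.4721 kPa.

ΔP ≈ 0.4721 kPa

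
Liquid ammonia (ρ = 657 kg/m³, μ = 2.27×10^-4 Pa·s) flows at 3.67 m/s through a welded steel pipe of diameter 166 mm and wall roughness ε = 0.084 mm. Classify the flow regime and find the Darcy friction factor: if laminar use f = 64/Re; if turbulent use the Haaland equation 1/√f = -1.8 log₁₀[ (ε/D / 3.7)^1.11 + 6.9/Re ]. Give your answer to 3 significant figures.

f ≈ 0.0170

Re = ρVD/μ = 657·3.67·0.166/0.000227 = 1.763e+06.
Re > 4000 → turbulent. ε/D = 8.4e-05/0.166 = 0.000506; Haaland: 1/√f = -1.8 log₁₀[5.14e-05 + 3.91e-06] = 7.663, so f = 0.01703.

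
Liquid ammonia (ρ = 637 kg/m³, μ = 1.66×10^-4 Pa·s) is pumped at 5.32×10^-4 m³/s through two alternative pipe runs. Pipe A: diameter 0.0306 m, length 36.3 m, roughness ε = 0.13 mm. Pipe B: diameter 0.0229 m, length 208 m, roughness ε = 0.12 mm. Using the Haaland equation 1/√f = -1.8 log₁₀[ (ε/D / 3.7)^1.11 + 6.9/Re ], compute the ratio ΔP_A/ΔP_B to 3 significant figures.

ΔP_A/ΔP_B ≈ 0.0390

Pipe A: V = Q/A = 0.000532/0.0007354 = 0.7234 m/s; Re = 8.494e+04; ε/D = 0.00425; Haaland → f = 0.03008; ΔP_A = f(L/D)(ρV²/2) = 5948 Pa.
Pipe B: V = Q/A = 0.000532/0.0004119 = 1.292 m/s; Re = 1.135e+05; ε/D = 0.00524; Haaland → f = 0.0316; ΔP_B = f(L/D)(ρV²/2) = 1.525e+05 Pa.
ΔP_A/ΔP_B = 5948/1.525e+05 = 0.0390.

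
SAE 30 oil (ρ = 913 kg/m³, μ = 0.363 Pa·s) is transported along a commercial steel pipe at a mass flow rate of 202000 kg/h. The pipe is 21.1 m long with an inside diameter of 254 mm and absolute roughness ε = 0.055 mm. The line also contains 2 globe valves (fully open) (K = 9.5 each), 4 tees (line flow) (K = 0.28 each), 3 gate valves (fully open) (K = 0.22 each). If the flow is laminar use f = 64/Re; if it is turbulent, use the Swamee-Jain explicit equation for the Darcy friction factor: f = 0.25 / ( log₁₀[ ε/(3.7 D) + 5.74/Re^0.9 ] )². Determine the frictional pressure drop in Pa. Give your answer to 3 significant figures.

ṁ = 202000 kg/h = 202000/3600 = 56.11 kg/s.
A = πD²/4 = π(0.254)²/4 = 0.05067 m²; mean velocity V = ṁ/(ρA) = 56.11/(913 · 0.05067) = 1.213 m/s.
Reynolds number Re = ρVD/μ = 913 · 1.213 · 0.254 / 0.363 = 774.9.
Re < 2300 → laminar flow, so f = 64/Re = 64/774.9 = 0.0826 (the turbulent correlation is not needed).
Total minor-loss coefficient ΣK = 2·9.5 + 4·0.28 + 3·0.22 = 20.8.
ΔP = [f·L/D + ΣK]·(ρV²/2) = [0.0826·21.1/0.254 + 20.8]·(913·1.213²/2) = [6.861 + 20.8]·671.6 = 1.856e+04 Pa.

ΔP ≈ 18600 Pa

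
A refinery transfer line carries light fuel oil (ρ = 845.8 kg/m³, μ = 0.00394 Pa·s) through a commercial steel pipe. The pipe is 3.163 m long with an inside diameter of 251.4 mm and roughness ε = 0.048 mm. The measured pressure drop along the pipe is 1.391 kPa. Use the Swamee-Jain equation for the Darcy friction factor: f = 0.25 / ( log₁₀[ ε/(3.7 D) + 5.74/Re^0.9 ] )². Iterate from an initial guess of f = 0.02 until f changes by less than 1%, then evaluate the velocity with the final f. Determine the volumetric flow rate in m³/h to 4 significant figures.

Q ≈ 702.1 m³/h

Rearranging Darcy-Weisbach: V = √(2·ΔP·D/(f·L·ρ)). With ε/D = 4.8e-05/0.2514 = 0.000191, iterate starting from f = 0.02:
  f = 0.02 → V = √(2·1391·0.2514/(0.02·3.163·845.8)) = 3.615 m/s; Re = ρVD/μ = 1.951e+05; f → 0.01712
  f = 0.01712 → V = 3.907 m/s; Re = 2.109e+05; f → 0.01695
  f = 0.01695 → V = 3.927 m/s; Re = 2.12e+05; f → 0.01694
Converged (Δf/f < 1%). With the final f = 0.01694: V = √(2·1391·0.2514/(0.01694·3.163·845.8)) = 3.929 m/s.
Q = V·A = 3.929·(π/4·0.2514²) = 0.195 m³/s = 702.1 m³/h.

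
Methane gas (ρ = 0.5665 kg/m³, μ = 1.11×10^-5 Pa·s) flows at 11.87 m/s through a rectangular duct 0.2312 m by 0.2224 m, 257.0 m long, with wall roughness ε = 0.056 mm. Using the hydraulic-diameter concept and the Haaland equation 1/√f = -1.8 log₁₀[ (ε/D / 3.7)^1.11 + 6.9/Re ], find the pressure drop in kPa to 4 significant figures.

Hydraulic diameter D_h = 4A/P = 4·(0.2312·0.2224)/(2·(0.2312+0.2224)) = 0.2057/0.9072 = 0.2267 m.
Re = ρVD_h/μ = 0.5665·11.87·0.2267/1.11e-05 = 1.373e+05.
ε/D_h = 5.6e-05/0.2267 = 0.000247; Haaland gives 1/√f = -1.8 log₁₀[2.32e-05+5.02e-05] = 7.441, so f = 0.01806.
ΔP = f(L/D_h)(ρV²/2) = 0.01806·257/0.2267·39.91 = 817 Pa.
ΔP = 0.8170 kPa.

ΔP ≈ 0.8170 kPa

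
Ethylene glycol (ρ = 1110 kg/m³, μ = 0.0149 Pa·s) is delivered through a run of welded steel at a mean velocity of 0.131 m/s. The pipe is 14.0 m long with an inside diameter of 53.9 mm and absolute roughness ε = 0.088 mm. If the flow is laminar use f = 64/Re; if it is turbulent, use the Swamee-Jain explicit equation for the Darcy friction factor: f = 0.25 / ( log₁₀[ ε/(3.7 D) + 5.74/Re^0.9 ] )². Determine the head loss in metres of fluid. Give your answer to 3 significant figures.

h_f ≈ 0.0276 m

Reynolds number Re = ρVD/μ = 1110 · 0.131 · 0.0539 / 0.0149 = 526.
Re < 2300 → laminar flow, so f = 64/Re = 64/526 = 0.1217 (the turbulent correlation is not needed).
Darcy-Weisbach: ΔP = f(L/D)(ρV²/2) = 0.1217·(14/0.0539)·(1110·0.131²/2) = 0.1217·259.7·9.524 = 301 Pa.
Head loss h_f = ΔP/(ρg) = 301/(1110·9.81) = 0.0276 m.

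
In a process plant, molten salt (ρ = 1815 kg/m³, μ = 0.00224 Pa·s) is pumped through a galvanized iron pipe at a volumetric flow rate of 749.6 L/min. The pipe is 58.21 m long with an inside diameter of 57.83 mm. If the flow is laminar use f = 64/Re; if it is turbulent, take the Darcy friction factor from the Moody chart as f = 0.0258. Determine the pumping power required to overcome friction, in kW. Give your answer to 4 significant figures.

P ≈ 6.661 kW

Q = 749.6 L/min = 749.6/60000 = 0.01249 m³/s.
Cross-sectional area A = πD²/4 = π(0.05783)²/4 = 0.002627 m²; mean velocity V = Q/A = 0.01249/0.002627 = 4.756 m/s.
Reynolds number Re = ρVD/μ = 1815 · 4.756 · 0.05783 / 0.00224 = 2.229e+05.
Re > 4000 → turbulent; use the Moody-chart value f = 0.0258.
Darcy-Weisbach: ΔP = f(L/D)(ρV²/2) = 0.0258·(58.21/0.05783)·(1815·4.756²/2) = 0.0258·1007·2.053e+04 = 5.332e+05 Pa.
Pumping power P = QΔP = 0.01249·5.332e+05 = 6661.2 W = 6.661 kW.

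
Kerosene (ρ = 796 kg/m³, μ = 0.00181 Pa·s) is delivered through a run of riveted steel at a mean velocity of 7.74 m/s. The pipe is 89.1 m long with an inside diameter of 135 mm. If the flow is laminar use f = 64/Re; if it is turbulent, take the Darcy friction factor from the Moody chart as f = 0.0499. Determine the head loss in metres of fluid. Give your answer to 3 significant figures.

h_f ≈ 101 m

Reynolds number Re = ρVD/μ = 796 · 7.74 · 0.135 / 0.00181 = 4.595e+05.
Re > 4000 → turbulent; use the Moody-chart value f = 0.0499.
Darcy-Weisbach: ΔP = f(L/D)(ρV²/2) = 0.0499·(89.1/0.135)·(796·7.74²/2) = 0.0499·660·2.384e+04 = 7.853e+05 Pa.
Head loss h_f = ΔP/(ρg) = 7.853e+05/(796·9.81) = 101 m.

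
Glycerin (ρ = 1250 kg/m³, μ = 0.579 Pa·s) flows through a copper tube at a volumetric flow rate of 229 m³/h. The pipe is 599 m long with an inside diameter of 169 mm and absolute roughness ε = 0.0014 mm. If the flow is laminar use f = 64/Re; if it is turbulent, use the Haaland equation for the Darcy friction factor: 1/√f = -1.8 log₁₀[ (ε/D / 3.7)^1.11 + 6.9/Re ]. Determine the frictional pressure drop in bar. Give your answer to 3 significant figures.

Q = 229 m³/h = 229/3600 = 0.06361 m³/s.
Cross-sectional area A = πD²/4 = π(0.169)²/4 = 0.02243 m²; mean velocity V = Q/A = 0.06361/0.02243 = 2.836 m/s.
Reynolds number Re = ρVD/μ = 1250 · 2.836 · 0.169 / 0.579 = 1035.
Re < 2300 → laminar flow, so f = 64/Re = 64/1035 = 0.06186 (the turbulent correlation is not needed).
Darcy-Weisbach: ΔP = f(L/D)(ρV²/2) = 0.06186·(599/0.169)·(1250·2.836²/2) = 0.06186·3544·5026 = 1.102e+06 Pa.
ΔP = 1.102e+06 Pa = 11.0 bar.

ΔP ≈ 11.0 bar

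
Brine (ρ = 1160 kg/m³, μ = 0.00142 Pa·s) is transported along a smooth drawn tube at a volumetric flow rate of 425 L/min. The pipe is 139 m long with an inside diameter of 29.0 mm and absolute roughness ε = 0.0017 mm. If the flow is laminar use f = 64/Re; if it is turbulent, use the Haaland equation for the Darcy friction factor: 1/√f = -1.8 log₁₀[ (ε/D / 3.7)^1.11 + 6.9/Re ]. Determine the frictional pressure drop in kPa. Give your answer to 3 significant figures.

ΔP ≈ 4880 kPa

Q = 425 L/min = 425/60000 = 0.007083 m³/s.
Cross-sectional area A = πD²/4 = π(0.029)²/4 = 0.0006605 m²; mean velocity V = Q/A = 0.007083/0.0006605 = 10.72 m/s.
Reynolds number Re = ρVD/μ = 1160 · 10.72 · 0.029 / 0.00142 = 2.541e+05.
Re > 4000 → turbulent. Relative roughness ε/D = 1.7e-06/0.029 = 5.86e-05. Haaland: 1/√f = -1.8 log₁₀[(5.86e-05/3.7)^1.11 + 6.9/2.541e+05] = -1.8 log₁₀[4.7e-06 + 2.72e-05] = 8.094, so f = 0.01526.
Darcy-Weisbach: ΔP = f(L/D)(ρV²/2) = 0.01526·(139/0.029)·(1160·10.72²/2) = 0.01526·4793·6.67e+04 = 4.88e+06 Pa.
ΔP = 4.88e+06 Pa = 4880 kPa.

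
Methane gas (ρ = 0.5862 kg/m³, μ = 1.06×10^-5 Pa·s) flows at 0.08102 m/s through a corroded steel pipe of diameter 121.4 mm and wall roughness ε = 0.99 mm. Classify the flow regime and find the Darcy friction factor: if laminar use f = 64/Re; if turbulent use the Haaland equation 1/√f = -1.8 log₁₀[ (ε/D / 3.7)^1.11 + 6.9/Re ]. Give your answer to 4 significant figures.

f ≈ 0.1177

Re = ρVD/μ = 0.5862·0.08102·0.1214/1.06e-05 = 543.9.
Re < 2300 → laminar, so f = 64/Re = 0.1177 (roughness is irrelevant in laminar flow).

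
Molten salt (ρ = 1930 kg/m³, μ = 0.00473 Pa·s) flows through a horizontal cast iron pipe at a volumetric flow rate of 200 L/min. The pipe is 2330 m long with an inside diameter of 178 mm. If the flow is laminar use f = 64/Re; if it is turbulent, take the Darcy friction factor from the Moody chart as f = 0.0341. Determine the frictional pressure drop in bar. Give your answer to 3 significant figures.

Q = 200 L/min = 200/60000 = 0.003333 m³/s.
Cross-sectional area A = πD²/4 = π(0.178)²/4 = 0.02488 m²; mean velocity V = Q/A = 0.003333/0.02488 = 0.134 m/s.
Reynolds number Re = ρVD/μ = 1930 · 0.134 · 0.178 / 0.00473 = 9729.
Re > 4000 → turbulent; use the Moody-chart value f = 0.0341.
Darcy-Weisbach: ΔP = f(L/D)(ρV²/2) = 0.0341·(2330/0.178)·(1930·0.134²/2) = 0.0341·1.309e+04·17.32 = 7729 Pa.
ΔP = 7729 Pa = 0.0773 bar.

ΔP ≈ 0.0773 bar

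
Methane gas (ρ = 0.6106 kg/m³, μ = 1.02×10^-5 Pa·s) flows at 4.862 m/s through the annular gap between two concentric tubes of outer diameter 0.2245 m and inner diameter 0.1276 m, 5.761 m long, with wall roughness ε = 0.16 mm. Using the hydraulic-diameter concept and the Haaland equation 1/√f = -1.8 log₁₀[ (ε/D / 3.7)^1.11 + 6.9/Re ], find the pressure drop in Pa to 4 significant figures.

ΔP ≈ 11.72 Pa

Hydraulic diameter D_h = 4A/P = D_o - D_i = 0.2245 - 0.1276 = 0.0969 m.
Re = ρVD_h/μ = 0.6106·4.862·0.0969/1.02e-05 = 2.82e+04.
ε/D_h = 0.00016/0.0969 = 0.00165; Haaland gives 1/√f = -1.8 log₁₀[0.000191+0.000245] = 6.05, so f = 0.02732.
ΔP = f(L/D_h)(ρV²/2) = 0.02732·5.761/0.0969·7.217 = 11.72 Pa.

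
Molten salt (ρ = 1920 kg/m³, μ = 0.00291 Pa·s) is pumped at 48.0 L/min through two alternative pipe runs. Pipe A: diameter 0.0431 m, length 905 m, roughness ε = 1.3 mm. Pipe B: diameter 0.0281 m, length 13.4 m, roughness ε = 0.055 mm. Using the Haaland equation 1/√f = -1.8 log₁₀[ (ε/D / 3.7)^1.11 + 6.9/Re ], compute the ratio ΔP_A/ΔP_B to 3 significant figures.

Pipe A: V = Q/A = 0.0008/0.001459 = 0.5483 m/s; Re = 1.559e+04; ε/D = 0.0302; Haaland → f = 0.05936; ΔP_A = f(L/D)(ρV²/2) = 3.598e+05 Pa.
Pipe B: V = Q/A = 0.0008/0.0006202 = 1.29 m/s; Re = 2.392e+04; ε/D = 0.00196; Haaland → f = 0.02861; ΔP_B = f(L/D)(ρV²/2) = 2.179e+04 Pa.
ΔP_A/ΔP_B = 3.598e+05/2.179e+04 = 16.5.

ΔP_A/ΔP_B ≈ 16.5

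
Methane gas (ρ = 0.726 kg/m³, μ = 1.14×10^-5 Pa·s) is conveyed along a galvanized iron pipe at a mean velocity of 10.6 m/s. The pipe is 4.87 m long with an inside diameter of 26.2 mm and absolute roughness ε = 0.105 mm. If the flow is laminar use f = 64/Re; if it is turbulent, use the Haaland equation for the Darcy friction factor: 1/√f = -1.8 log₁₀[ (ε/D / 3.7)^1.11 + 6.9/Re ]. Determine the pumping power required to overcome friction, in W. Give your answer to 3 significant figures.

P ≈ 1.44 W

Reynolds number Re = ρVD/μ = 0.726 · 10.6 · 0.0262 / 1.14e-05 = 1.769e+04.
Re > 4000 → turbulent. Relative roughness ε/D = 0.000105/0.0262 = 0.00401. Haaland: 1/√f = -1.8 log₁₀[(0.00401/3.7)^1.11 + 6.9/1.769e+04] = -1.8 log₁₀[0.000511 + 0.00039] = 5.481, so f = 0.03328.
Darcy-Weisbach: ΔP = f(L/D)(ρV²/2) = 0.03328·(4.87/0.0262)·(0.726·10.6²/2) = 0.03328·185.9·40.79 = 252.3 Pa.
Q = V·A = 10.6·0.0005391 = 0.005715 m³/s.
Pumping power P = QΔP = 0.005715·252.3 = 1.442 W = 1.44 W.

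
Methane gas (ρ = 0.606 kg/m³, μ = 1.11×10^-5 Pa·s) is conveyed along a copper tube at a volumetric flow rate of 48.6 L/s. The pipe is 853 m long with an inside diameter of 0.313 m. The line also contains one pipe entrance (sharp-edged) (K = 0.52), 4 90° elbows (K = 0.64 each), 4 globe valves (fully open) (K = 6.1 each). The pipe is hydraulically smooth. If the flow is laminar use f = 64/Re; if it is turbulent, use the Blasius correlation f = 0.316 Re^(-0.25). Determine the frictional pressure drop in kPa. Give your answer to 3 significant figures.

ΔP ≈ 0.0135 kPa

Q = 48.6 L/s = 48.6/1000 = 0.0486 m³/s.
Cross-sectional area A = πD²/4 = π(0.313)²/4 = 0.07694 m²; mean velocity V = Q/A = 0.0486/0.07694 = 0.6316 m/s.
Reynolds number Re = ρVD/μ = 0.606 · 0.6316 · 0.313 / 1.11e-05 = 1.079e+04.
Re > 4000 → turbulent. Smooth-pipe (Blasius): f = 0.316 Re^(-0.25) = 0.316/(1.079e+04)^0.25 = 0.031.
Total minor-loss coefficient ΣK = 1·0.52 + 4·0.64 + 4·6.1 = 27.5.
ΔP = [f·L/D + ΣK]·(ρV²/2) = [0.031·853/0.313 + 27.5]·(0.606·0.6316²/2) = [84.49 + 27.5]·0.1209 = 13.54 Pa.
ΔP = 13.54 Pa = 0.0135 kPa.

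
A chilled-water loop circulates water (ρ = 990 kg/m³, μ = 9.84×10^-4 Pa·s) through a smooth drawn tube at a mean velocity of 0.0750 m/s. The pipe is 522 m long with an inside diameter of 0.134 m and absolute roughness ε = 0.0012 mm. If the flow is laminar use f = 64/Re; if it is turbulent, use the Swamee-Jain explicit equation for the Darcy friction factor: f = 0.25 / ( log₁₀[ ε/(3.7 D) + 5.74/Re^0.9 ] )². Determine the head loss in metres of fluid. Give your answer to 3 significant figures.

h_f ≈ 0.0345 m

Reynolds number Re = ρVD/μ = 990 · 0.075 · 0.134 / 0.000984 = 1.011e+04.
Re > 4000 → turbulent. Relative roughness ε/D = 1.2e-06/0.134 = 8.96e-06. Swamee-Jain: f = 0.25/(log₁₀[8.96e-06/3.7 + 5.74/1.011e+04^0.9])² = 0.25/(log₁₀[2.42e-06 + 0.00143])² = 0.25/(-2.845)² = 0.03089.
Darcy-Weisbach: ΔP = f(L/D)(ρV²/2) = 0.03089·(522/0.134)·(990·0.075²/2) = 0.03089·3896·2.784 = 335.1 Pa.
Head loss h_f = ΔP/(ρg) = 335.1/(990·9.81) = 0.0345 m.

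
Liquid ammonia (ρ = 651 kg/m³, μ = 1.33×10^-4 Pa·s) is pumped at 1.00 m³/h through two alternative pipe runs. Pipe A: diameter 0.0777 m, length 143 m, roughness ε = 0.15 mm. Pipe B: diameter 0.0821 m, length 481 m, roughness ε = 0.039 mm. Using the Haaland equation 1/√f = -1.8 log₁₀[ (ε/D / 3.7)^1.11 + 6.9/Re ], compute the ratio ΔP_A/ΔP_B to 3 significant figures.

ΔP_A/ΔP_B ≈ 0.430

Pipe A: V = Q/A = 0.0002778/0.004742 = 0.05858 m/s; Re = 2.228e+04; ε/D = 0.00193; Haaland → f = 0.02886; ΔP_A = f(L/D)(ρV²/2) = 59.34 Pa.
Pipe B: V = Q/A = 0.0002778/0.005294 = 0.05247 m/s; Re = 2.109e+04; ε/D = 0.000475; Haaland → f = 0.0263; ΔP_B = f(L/D)(ρV²/2) = 138.1 Pa.
ΔP_A/ΔP_B = 59.34/138.1 = 0.430.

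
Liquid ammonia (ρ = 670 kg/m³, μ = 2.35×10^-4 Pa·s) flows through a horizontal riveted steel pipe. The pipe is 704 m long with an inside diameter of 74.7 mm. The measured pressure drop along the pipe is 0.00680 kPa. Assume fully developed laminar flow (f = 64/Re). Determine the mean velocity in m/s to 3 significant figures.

For laminar flow, f = 64/Re with Re = ρVD/μ, so Darcy-Weisbach reduces to ΔP = 32μLV/D². Solving for V: V = ΔP·D²/(32μL) = 6.8·(0.0747)²/(32·0.000235·704) = 0.007167 m/s.
Check: Re = ρVD/μ = 670·0.007167·0.0747/0.000235 = 1526 < 2300, so the laminar assumption holds.

V ≈ 0.00717 m/s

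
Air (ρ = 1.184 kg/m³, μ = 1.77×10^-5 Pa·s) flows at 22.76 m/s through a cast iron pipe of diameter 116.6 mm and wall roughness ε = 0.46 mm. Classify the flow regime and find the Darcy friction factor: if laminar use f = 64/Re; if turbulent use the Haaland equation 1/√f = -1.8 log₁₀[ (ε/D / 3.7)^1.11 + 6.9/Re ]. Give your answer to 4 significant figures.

Re = ρVD/μ = 1.184·22.76·0.1166/1.77e-05 = 1.775e+05.
Re > 4000 → turbulent. ε/D = 0.00046/0.1166 = 0.00395; Haaland: 1/√f = -1.8 log₁₀[0.000502 + 3.89e-05] = 5.88, so f = 0.02892.

f ≈ 0.02892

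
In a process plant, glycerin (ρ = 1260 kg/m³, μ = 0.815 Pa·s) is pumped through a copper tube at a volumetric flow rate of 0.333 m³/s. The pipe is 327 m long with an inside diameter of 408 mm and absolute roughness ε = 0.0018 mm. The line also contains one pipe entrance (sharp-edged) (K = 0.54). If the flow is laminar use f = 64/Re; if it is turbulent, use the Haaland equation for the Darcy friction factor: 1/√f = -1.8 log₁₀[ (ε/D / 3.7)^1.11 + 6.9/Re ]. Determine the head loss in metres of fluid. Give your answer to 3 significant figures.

h_f ≈ 10.7 m

Cross-sectional area A = πD²/4 = π(0.408)²/4 = 0.1307 m²; mean velocity V = Q/A = 0.333/0.1307 = 2.547 m/s.
Reynolds number Re = ρVD/μ = 1260 · 2.547 · 0.408 / 0.815 = 1607.
Re < 2300 → laminar flow, so f = 64/Re = 64/1607 = 0.03984 (the turbulent correlation is not needed).
Total minor-loss coefficient ΣK = 1·0.54 = 0.54.
ΔP = [f·L/D + ΣK]·(ρV²/2) = [0.03984·327/0.408 + 0.54]·(1260·2.547²/2) = [31.93 + 0.54]·4087 = 1.327e+05 Pa.
Head loss h_f = ΔP/(ρg) = 1.327e+05/(1260·9.81) = 10.7 m.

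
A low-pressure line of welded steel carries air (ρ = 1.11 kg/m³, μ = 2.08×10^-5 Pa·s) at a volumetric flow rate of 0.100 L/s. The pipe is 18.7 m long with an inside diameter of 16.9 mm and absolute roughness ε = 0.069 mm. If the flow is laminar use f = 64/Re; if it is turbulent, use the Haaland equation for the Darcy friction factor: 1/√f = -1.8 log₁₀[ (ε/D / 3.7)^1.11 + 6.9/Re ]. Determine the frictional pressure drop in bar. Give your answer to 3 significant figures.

ΔP ≈ 1.94×10^-4 bar

Q = 0.100 L/s = 0.100/1000 = 0.0001 m³/s.
Cross-sectional area A = πD²/4 = π(0.0169)²/4 = 0.0002243 m²; mean velocity V = Q/A = 0.0001/0.0002243 = 0.4458 m/s.
Reynolds number Re = ρVD/μ = 1.11 · 0.4458 · 0.0169 / 2.08e-05 = 402.1.
Re < 2300 → laminar flow, so f = 64/Re = 64/402.1 = 0.1592 (the turbulent correlation is not needed).
Darcy-Weisbach: ΔP = f(L/D)(ρV²/2) = 0.1592·(18.7/0.0169)·(1.11·0.4458²/2) = 0.1592·1107·0.1103 = 19.43 Pa.
ΔP = 19.43 Pa = 1.94×10^-4 bar.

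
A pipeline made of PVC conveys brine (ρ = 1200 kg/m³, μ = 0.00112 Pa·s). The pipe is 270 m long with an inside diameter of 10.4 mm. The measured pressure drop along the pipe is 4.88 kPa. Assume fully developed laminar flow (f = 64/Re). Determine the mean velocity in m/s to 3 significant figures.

V ≈ 0.0545 m/s

For laminar flow, f = 64/Re with Re = ρVD/μ, so Darcy-Weisbach reduces to ΔP = 32μLV/D². Solving for V: V = ΔP·D²/(32μL) = 4880·(0.0104)²/(32·0.00112·270) = 0.05454 m/s.
Check: Re = ρVD/μ = 1200·0.05454·0.0104/0.00112 = 607.8 < 2300, so the laminar assumption holds.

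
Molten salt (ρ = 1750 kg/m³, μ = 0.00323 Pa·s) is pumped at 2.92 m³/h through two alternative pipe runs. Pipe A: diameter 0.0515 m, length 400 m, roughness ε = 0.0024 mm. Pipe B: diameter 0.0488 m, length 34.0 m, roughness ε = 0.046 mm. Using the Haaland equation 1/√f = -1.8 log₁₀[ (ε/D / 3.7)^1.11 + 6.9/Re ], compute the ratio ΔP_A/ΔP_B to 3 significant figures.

Pipe A: V = Q/A = 0.0008111/0.002083 = 0.3894 m/s; Re = 1.086e+04; ε/D = 4.66e-05; Haaland → f = 0.03024; ΔP_A = f(L/D)(ρV²/2) = 3.116e+04 Pa.
Pipe B: V = Q/A = 0.0008111/0.00187 = 0.4337 m/s; Re = 1.147e+04; ε/D = 0.000943; Haaland → f = 0.03106; ΔP_B = f(L/D)(ρV²/2) = 3561 Pa.
ΔP_A/ΔP_B = 3.116e+04/3561 = 8.75.

ΔP_A/ΔP_B ≈ 8.75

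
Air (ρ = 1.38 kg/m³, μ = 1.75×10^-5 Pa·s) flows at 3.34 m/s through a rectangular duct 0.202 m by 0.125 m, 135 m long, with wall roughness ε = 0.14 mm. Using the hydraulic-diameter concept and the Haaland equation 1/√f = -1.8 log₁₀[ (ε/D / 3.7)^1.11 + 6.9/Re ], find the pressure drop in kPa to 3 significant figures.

ΔP ≈ 0.163 kPa

Hydraulic diameter D_h = 4A/P = 4·(0.202·0.125)/(2·(0.202+0.125)) = 0.101/0.654 = 0.1544 m.
Re = ρVD_h/μ = 1.38·3.34·0.1544/1.75e-05 = 4.068e+04.
ε/D_h = 0.00014/0.1544 = 0.000907; Haaland gives 1/√f = -1.8 log₁₀[9.82e-05+0.00017] = 6.43, so f = 0.02419.
ΔP = f(L/D_h)(ρV²/2) = 0.02419·135/0.1544·7.697 = 162.8 Pa.
ΔP = 0.163 kPa.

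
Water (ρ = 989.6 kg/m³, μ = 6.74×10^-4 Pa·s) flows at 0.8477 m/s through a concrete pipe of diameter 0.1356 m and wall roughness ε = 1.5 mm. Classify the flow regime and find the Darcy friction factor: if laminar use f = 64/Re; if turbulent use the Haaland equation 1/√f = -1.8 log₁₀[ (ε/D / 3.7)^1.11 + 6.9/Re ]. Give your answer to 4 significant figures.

f ≈ 0.03962

Re = ρVD/μ = 989.6·0.8477·0.1356/0.000674 = 1.688e+05.
Re > 4000 → turbulent. ε/D = 0.0015/0.1356 = 0.0111; Haaland: 1/√f = -1.8 log₁₀[0.00158 + 4.09e-05] = 5.024, so f = 0.03962.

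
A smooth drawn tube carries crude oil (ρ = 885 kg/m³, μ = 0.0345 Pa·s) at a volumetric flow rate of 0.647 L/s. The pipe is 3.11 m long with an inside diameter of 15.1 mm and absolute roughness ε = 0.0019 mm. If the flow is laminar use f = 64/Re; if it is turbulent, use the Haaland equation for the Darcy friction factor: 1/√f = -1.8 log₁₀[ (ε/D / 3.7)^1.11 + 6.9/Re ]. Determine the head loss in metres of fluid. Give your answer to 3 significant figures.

Q = 0.647 L/s = 0.647/1000 = 0.000647 m³/s.
Cross-sectional area A = πD²/4 = π(0.0151)²/4 = 0.0001791 m²; mean velocity V = Q/A = 0.000647/0.0001791 = 3.613 m/s.
Reynolds number Re = ρVD/μ = 885 · 3.613 · 0.0151 / 0.0345 = 1399.
Re < 2300 → laminar flow, so f = 64/Re = 64/1399 = 0.04573 (the turbulent correlation is not needed).
Darcy-Weisbach: ΔP = f(L/D)(ρV²/2) = 0.04573·(3.11/0.0151)·(885·3.613²/2) = 0.04573·206·5776 = 5.44e+04 Pa.
Head loss h_f = ΔP/(ρg) = 5.44e+04/(885·9.81) = 6.27 m.

h_f ≈ 6.27 m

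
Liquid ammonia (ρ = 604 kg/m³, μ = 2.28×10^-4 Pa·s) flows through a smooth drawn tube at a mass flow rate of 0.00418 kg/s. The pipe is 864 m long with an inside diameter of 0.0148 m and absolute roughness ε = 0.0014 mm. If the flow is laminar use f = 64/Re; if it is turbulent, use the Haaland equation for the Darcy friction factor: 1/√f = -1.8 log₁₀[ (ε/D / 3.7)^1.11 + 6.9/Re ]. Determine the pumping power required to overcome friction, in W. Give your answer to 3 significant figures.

P ≈ 0.00801 W

A = πD²/4 = π(0.0148)²/4 = 0.000172 m²; mean velocity V = ṁ/(ρA) = 0.00418/(604 · 0.000172) = 0.04023 m/s.
Reynolds number Re = ρVD/μ = 604 · 0.04023 · 0.0148 / 0.000228 = 1577.
Re < 2300 → laminar flow, so f = 64/Re = 64/1577 = 0.04058 (the turbulent correlation is not needed).
Darcy-Weisbach: ΔP = f(L/D)(ρV²/2) = 0.04058·(864/0.0148)·(604·0.04023²/2) = 0.04058·5.838e+04·0.4887 = 1158 Pa.
Q = ṁ/ρ = 0.00418/604 = 6.921e-06 m³/s.
Pumping power P = QΔP = 6.921e-06·1158 = 0.008012 W = 0.00801 W.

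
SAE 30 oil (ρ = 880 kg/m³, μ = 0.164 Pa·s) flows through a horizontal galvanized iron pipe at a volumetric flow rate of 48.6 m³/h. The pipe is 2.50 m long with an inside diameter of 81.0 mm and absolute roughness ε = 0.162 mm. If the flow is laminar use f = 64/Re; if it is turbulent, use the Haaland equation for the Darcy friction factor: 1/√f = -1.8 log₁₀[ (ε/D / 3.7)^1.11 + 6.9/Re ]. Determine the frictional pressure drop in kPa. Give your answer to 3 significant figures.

Q = 48.6 m³/h = 48.6/3600 = 0.0135 m³/s.
Cross-sectional area A = πD²/4 = π(0.081)²/4 = 0.005153 m²; mean velocity V = Q/A = 0.0135/0.005153 = 2.62 m/s.
Reynolds number Re = ρVD/μ = 880 · 2.62 · 0.081 / 0.164 = 1139.
Re < 2300 → laminar flow, so f = 64/Re = 64/1139 = 0.05621 (the turbulent correlation is not needed).
Darcy-Weisbach: ΔP = f(L/D)(ρV²/2) = 0.05621·(2.5/0.081)·(880·2.62²/2) = 0.05621·30.86·3020 = 5239 Pa.
ΔP = 5239 Pa = 5.24 kPa.

ΔP ≈ 5.24 kPa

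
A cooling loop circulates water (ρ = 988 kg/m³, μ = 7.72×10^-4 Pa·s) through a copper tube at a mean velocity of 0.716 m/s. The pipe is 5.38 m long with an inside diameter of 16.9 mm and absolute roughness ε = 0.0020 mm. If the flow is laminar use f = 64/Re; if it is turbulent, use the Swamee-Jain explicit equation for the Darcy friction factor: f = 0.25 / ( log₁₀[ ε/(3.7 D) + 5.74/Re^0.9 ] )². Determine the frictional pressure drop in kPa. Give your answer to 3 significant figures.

Reynolds number Re = ρVD/μ = 988 · 0.716 · 0.0169 / 0.000772 = 1.549e+04.
Re > 4000 → turbulent. Relative roughness ε/D = 2e-06/0.0169 = 0.000118. Swamee-Jain: f = 0.25/(log₁₀[0.000118/3.7 + 5.74/1.549e+04^0.9])² = 0.25/(log₁₀[3.2e-05 + 0.000973])² = 0.25/(-2.998)² = 0.02782.
Darcy-Weisbach: ΔP = f(L/D)(ρV²/2) = 0.02782·(5.38/0.0169)·(988·0.716²/2) = 0.02782·318.3·253.3 = 2242 Pa.
ΔP = 2242 Pa = 2.24 kPa.

ΔP ≈ 2.24 kPa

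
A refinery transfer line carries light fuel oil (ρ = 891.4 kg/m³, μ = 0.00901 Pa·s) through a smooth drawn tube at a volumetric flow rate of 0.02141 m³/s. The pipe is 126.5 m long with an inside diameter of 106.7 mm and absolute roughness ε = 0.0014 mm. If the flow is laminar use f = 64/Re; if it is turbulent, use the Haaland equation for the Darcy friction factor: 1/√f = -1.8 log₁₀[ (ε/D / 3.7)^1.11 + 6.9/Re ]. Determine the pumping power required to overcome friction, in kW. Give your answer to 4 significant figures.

P ≈ 1.577 kW

Cross-sectional area A = πD²/4 = π(0.1067)²/4 = 0.008942 m²; mean velocity V = Q/A = 0.02141/0.008942 = 2.394 m/s.
Reynolds number Re = ρVD/μ = 891.4 · 2.394 · 0.1067 / 0.00901 = 2.528e+04.
Re > 4000 → turbulent. Relative roughness ε/D = 1.4e-06/0.1067 = 1.31e-05. Haaland: 1/√f = -1.8 log₁₀[(1.31e-05/3.7)^1.11 + 6.9/2.528e+04] = -1.8 log₁₀[8.92e-07 + 0.000273] = 6.412, so f = 0.02432.
Darcy-Weisbach: ΔP = f(L/D)(ρV²/2) = 0.02432·(126.5/0.1067)·(891.4·2.394²/2) = 0.02432·1186·2555 = 7.368e+04 Pa.
Pumping power P = QΔP = 0.02141·7.368e+04 = 1577.4 W = 1.577 kW.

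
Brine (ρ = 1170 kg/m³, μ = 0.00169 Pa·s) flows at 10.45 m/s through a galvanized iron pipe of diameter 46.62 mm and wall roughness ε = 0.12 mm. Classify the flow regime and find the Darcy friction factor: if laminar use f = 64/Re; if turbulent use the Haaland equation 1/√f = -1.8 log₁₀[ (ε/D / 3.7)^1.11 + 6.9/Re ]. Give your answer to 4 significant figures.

f ≈ 0.02552

Re = ρVD/μ = 1170·10.45·0.04662/0.00169 = 3.373e+05.
Re > 4000 → turbulent. ε/D = 0.00012/0.04662 = 0.00257; Haaland: 1/√f = -1.8 log₁₀[0.000313 + 2.05e-05] = 6.259, so f = 0.02552.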